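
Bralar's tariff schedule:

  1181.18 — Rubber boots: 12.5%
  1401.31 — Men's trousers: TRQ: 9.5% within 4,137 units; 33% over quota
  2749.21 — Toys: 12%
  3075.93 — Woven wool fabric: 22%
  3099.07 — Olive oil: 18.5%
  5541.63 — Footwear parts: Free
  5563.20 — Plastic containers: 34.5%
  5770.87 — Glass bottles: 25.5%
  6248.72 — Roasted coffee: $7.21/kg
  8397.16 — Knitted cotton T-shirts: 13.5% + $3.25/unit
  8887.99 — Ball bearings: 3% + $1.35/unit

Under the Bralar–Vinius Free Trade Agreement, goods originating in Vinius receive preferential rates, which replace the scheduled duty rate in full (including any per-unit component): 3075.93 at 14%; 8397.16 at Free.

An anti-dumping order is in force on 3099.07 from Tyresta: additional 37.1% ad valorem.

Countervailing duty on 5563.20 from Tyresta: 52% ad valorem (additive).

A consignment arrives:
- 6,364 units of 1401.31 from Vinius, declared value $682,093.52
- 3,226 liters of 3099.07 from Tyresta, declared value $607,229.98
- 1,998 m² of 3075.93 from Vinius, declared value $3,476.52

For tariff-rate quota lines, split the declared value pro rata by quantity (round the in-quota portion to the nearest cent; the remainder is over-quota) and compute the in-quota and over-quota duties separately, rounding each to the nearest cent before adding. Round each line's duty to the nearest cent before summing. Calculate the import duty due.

$458,997.58

Line 1 (1401.31, Vinius, 6,364 units, $682,093.52):
Code 1401.31 is under a tariff-rate quota (threshold 4,137 units). In-quota: 4,137 units at 9.5%; over-quota: 2,227 units at 33%.
Pro-rata value split: in-quota = $682,093.52 × 4,137/6,364 = $443,403.66; over-quota = $682,093.52 − $443,403.66 = $238,689.86.
In-quota duty = $443,403.66 × 9.5% = $42,123.35. Over-quota duty = $238,689.86 × 33% = $78,767.65.
Line duty = $42,123.35 + $78,767.65 = $120,891.00.
Line 2 (3099.07, Tyresta, 3,226 liters, $607,229.98):
Base rate for 3099.07 is 18.5%.
Additional duty on 3099.07 from Tyresta: +37.1%. Applied ad valorem rate: 18.5% + 37.1% = 55.6%.
Duty = $607,229.98 × 55.6% = $337,619.87.
Line 3 (3075.93, Vinius, 1,998 m², $3,476.52):
Base rate for 3075.93 is 22%.
Origin Vinius qualifies under the Bralar–Vinius agreement and 3075.93 is covered: preferential rate 14% applies instead.
Duty = $3,476.52 × 14% = $486.71.
Total = $120,891.00 + $337,619.87 + $486.71 = $458,997.58.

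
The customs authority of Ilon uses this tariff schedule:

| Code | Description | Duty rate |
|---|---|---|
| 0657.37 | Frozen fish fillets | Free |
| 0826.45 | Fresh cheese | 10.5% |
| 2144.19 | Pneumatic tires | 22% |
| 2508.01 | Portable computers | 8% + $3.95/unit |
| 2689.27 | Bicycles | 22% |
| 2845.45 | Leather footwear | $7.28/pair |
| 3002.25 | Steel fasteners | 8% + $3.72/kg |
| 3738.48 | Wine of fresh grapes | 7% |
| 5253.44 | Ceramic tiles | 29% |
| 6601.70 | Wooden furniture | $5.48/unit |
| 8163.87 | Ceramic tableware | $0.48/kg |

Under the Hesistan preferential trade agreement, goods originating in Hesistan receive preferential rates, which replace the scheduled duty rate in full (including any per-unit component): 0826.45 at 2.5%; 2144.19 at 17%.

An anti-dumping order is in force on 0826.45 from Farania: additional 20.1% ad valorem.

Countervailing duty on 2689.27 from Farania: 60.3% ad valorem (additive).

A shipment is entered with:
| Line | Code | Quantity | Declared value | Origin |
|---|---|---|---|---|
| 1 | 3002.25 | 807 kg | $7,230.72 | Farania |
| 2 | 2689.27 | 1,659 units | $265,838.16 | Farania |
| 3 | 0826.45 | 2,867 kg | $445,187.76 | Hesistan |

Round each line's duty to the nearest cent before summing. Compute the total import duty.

Line 1 (3002.25, Farania, 807 kg, $7,230.72):
Base rate for 3002.25 is 8% + $3.72/kg.
Duty = $7,230.72 × 8% + 807 × $3.72 = $3,580.50.
Line 2 (2689.27, Farania, 1,659 units, $265,838.16):
Base rate for 2689.27 is 22%.
Additional duty on 2689.27 from Farania: +60.3%. Applied ad valorem rate: 22% + 60.3% = 82.3%.
Duty = $265,838.16 × 82.3% = $218,784.81.
Line 3 (0826.45, Hesistan, 2,867 kg, $445,187.76):
Base rate for 0826.45 is 10.5%.
Origin Hesistan qualifies under the Ilon–Hesistan agreement and 0826.45 is covered: preferential rate 2.5% applies instead.
The additional-duty order on 0826.45 targets Farania, not Hesistan; it does not apply.
Duty = $445,187.76 × 2.5% = $11,129.69.
Total = $3,580.50 + $218,784.81 + $11,129.69 = $233,495.00.

$233,495.00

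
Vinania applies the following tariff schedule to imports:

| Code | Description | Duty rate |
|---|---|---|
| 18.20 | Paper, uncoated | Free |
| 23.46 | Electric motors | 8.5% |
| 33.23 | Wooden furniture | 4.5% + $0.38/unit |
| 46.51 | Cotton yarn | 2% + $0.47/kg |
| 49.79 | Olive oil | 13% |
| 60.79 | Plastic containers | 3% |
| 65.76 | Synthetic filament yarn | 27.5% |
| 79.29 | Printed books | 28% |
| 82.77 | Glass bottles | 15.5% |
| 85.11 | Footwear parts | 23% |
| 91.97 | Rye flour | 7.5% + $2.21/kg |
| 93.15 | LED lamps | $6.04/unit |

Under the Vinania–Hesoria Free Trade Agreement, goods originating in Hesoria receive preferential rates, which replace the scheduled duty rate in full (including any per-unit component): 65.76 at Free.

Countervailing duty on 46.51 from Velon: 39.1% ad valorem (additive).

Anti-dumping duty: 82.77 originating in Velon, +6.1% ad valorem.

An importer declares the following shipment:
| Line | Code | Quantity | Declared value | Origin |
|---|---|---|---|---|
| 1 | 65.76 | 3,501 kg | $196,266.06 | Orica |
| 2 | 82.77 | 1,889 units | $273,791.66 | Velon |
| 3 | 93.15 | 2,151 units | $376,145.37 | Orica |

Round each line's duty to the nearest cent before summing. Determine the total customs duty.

$126,104.21

Line 1 (65.76, Orica, 3,501 kg, $196,266.06):
Base rate for 65.76 is 27.5%.
65.76 has an FTA preferential rate, but origin Orica is not Hesoria; base rate stands.
Duty = $196,266.06 × 27.5% = $53,973.17.
Line 2 (82.77, Velon, 1,889 units, $273,791.66):
Base rate for 82.77 is 15.5%.
Additional duty on 82.77 from Velon: +6.1%. Applied ad valorem rate: 15.5% + 6.1% = 21.6%.
Duty = $273,791.66 × 21.6% = $59,139.00.
Line 3 (93.15, Orica, 2,151 units, $376,145.37):
Base rate for 93.15 is $6.04/unit.
Duty = 2,151 × $6.04 = $12,992.04.
Total = $53,973.17 + $59,139.00 + $12,992.04 = $126,104.21.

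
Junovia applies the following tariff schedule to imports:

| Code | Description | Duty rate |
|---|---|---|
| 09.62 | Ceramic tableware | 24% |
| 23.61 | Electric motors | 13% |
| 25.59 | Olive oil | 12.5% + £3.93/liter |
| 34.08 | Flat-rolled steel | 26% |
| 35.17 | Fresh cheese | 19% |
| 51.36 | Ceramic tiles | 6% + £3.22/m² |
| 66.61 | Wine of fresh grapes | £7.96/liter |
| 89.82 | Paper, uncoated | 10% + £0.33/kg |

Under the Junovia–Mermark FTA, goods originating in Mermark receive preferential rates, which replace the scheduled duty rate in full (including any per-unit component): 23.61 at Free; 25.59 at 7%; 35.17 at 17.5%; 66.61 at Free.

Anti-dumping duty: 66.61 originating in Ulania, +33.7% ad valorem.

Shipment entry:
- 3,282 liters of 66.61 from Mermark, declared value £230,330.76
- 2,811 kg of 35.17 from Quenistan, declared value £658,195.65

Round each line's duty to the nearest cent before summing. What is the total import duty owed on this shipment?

Line 1 (66.61, Mermark, 3,282 liters, £230,330.76):
Base rate for 66.61 is £7.96/liter.
Origin Mermark qualifies under the Junovia–Mermark agreement and 66.61 is covered: preferential rate Free applies instead.
The additional-duty order on 66.61 targets Ulania, not Mermark; it does not apply.
Duty = £230,330.76 × 0% = £0.00.
Line 2 (35.17, Quenistan, 2,811 kg, £658,195.65):
Base rate for 35.17 is 19%.
35.17 has an FTA preferential rate, but origin Quenistan is not Mermark; base rate stands.
Duty = £658,195.65 × 19% = £125,057.17.
Total = £0.00 + £125,057.17 = £125,057.17.

£125,057.17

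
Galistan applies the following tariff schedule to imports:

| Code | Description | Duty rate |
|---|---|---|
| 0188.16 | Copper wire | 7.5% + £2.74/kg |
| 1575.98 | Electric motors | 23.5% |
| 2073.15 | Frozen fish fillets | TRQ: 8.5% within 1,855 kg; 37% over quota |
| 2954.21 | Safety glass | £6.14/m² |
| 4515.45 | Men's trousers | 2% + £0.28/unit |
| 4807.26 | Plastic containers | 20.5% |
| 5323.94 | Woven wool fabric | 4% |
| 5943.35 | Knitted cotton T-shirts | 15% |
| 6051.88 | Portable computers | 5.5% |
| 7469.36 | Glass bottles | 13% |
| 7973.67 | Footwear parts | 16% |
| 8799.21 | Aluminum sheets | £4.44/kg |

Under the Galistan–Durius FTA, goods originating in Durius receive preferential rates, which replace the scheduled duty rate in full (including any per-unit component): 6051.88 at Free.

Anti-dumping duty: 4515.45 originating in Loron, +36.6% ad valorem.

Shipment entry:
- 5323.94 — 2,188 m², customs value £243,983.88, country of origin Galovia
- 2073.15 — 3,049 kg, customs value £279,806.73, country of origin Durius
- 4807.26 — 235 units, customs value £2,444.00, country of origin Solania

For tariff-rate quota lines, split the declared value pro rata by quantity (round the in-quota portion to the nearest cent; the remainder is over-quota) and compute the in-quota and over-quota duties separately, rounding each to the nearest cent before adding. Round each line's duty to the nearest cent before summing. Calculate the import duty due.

£65,272.36

Line 1 (5323.94, Galovia, 2,188 m², £243,983.88):
Base rate for 5323.94 is 4%.
Duty = £243,983.88 × 4% = £9,759.36.
Line 2 (2073.15, Durius, 3,049 kg, £279,806.73):
Code 2073.15 is under a tariff-rate quota (threshold 1,855 kg). In-quota: 1,855 kg at 8.5%; over-quota: 1,194 kg at 37%.
Pro-rata value split: in-quota = £279,806.73 × 1,855/3,049 = £170,233.35; over-quota = £279,806.73 − £170,233.35 = £109,573.38.
In-quota duty = £170,233.35 × 8.5% = £14,469.83. Over-quota duty = £109,573.38 × 37% = £40,542.15.
Line duty = £14,469.83 + £40,542.15 = £55,011.98.
Line 3 (4807.26, Solania, 235 units, £2,444.00):
Base rate for 4807.26 is 20.5%.
Duty = £2,444.00 × 20.5% = £501.02.
Total = £9,759.36 + £55,011.98 + £501.02 = £65,272.36.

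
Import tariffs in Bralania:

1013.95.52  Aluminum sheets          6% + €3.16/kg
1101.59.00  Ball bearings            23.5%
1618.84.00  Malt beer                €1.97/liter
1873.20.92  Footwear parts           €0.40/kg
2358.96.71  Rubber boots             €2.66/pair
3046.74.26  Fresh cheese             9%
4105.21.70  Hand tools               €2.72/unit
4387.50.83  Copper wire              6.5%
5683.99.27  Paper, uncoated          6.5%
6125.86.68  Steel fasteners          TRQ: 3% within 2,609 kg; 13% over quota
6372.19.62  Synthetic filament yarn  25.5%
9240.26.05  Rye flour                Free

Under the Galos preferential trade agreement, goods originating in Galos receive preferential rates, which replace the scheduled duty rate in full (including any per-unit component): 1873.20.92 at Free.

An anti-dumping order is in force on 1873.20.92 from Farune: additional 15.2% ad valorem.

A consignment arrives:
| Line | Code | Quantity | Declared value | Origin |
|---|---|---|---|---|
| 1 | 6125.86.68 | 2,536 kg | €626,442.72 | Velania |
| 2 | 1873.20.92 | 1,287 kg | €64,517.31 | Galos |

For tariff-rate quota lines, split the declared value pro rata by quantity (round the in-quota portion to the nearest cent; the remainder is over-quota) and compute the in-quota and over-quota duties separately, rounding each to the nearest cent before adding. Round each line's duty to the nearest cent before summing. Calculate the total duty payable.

€18,793.28

Line 1 (6125.86.68, Velania, 2,536 kg, €626,442.72):
Code 6125.86.68 is under a tariff-rate quota (threshold 2,609 kg). Quantity 2,536 kg is within the quota, so the in-quota rate 3% applies to the full value.
Duty = €626,442.72 × 3% = €18,793.28.
Line 2 (1873.20.92, Galos, 1,287 kg, €64,517.31):
Base rate for 1873.20.92 is €0.40/kg.
Origin Galos qualifies under the Bralania–Galos agreement and 1873.20.92 is covered: preferential rate Free applies instead.
The additional-duty order on 1873.20.92 targets Farune, not Galos; it does not apply.
Duty = €64,517.31 × 0% = €0.00.
Total = €18,793.28 + €0.00 = €18,793.28.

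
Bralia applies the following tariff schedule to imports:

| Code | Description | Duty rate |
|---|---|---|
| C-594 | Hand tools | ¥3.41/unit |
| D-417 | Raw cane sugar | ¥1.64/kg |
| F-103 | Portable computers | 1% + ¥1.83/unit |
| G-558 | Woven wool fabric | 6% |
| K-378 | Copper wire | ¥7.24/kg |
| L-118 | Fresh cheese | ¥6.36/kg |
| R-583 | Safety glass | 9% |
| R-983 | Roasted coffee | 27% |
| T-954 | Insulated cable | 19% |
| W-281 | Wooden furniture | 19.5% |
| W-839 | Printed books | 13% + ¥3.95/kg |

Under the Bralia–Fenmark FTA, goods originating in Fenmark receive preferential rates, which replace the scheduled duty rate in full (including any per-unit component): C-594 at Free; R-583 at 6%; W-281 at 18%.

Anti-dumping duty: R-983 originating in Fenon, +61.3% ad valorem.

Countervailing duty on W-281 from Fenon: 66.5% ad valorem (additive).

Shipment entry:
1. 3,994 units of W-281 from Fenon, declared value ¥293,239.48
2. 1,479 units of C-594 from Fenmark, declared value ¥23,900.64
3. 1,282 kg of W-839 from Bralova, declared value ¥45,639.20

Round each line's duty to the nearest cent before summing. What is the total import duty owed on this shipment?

Line 1 (W-281, Fenon, 3,994 units, ¥293,239.48):
Base rate for W-281 is 19.5%.
W-281 has an FTA preferential rate, but origin Fenon is not Fenmark; base rate stands.
Additional duty on W-281 from Fenon: +66.5%. Applied ad valorem rate: 19.5% + 66.5% = 86%.
Duty = ¥293,239.48 × 86% = ¥252,185.95.
Line 2 (C-594, Fenmark, 1,479 units, ¥23,900.64):
Base rate for C-594 is ¥3.41/unit.
Origin Fenmark qualifies under the Bralia–Fenmark agreement and C-594 is covered: preferential rate Free applies instead.
Duty = ¥23,900.64 × 0% = ¥0.00.
Line 3 (W-839, Bralova, 1,282 kg, ¥45,639.20):
Base rate for W-839 is 13% + ¥3.95/kg.
Duty = ¥45,639.20 × 13% + 1,282 × ¥3.95 = ¥10,997.00.
Total = ¥252,185.95 + ¥0.00 + ¥10,997.00 = ¥263,182.95.

¥263,182.95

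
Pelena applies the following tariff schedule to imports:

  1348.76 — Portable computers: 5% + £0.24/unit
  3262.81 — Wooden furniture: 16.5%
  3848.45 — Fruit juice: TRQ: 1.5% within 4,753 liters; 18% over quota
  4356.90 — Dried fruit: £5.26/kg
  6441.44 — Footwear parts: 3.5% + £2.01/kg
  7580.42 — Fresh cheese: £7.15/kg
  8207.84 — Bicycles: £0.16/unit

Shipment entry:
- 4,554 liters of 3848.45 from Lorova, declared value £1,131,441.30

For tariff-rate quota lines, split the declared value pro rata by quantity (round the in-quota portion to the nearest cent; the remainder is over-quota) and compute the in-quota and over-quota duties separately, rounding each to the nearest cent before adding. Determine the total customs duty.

Line 1 (3848.45, Lorova, 4,554 liters, £1,131,441.30):
Code 3848.45 is under a tariff-rate quota (threshold 4,753 liters). Quantity 4,554 liters is within the quota, so the in-quota rate 1.5% applies to the full value.
Duty = £1,131,441.30 × 1.5% = £16,971.62.

£16,971.62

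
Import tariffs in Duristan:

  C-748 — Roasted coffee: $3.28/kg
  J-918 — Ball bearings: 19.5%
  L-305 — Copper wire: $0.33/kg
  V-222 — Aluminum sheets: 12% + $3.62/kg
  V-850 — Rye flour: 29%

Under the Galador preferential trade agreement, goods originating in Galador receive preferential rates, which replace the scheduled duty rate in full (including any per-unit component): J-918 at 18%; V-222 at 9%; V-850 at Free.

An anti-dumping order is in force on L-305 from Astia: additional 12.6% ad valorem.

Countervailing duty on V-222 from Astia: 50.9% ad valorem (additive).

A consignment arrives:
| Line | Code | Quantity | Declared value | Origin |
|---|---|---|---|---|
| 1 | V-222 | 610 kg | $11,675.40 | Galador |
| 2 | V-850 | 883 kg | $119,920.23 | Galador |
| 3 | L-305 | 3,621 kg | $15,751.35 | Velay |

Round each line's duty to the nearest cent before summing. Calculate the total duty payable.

$2,245.72

Line 1 (V-222, Galador, 610 kg, $11,675.40):
Base rate for V-222 is 12% + $3.62/kg.
Origin Galador qualifies under the Duristan–Galador agreement and V-222 is covered: preferential rate 9% applies instead.
The additional-duty order on V-222 targets Astia, not Galador; it does not apply.
Duty = $11,675.40 × 9% = $1,050.79.
Line 2 (V-850, Galador, 883 kg, $119,920.23):
Base rate for V-850 is 29%.
Origin Galador qualifies under the Duristan–Galador agreement and V-850 is covered: preferential rate Free applies instead.
Duty = $119,920.23 × 0% = $0.00.
Line 3 (L-305, Velay, 3,621 kg, $15,751.35):
Base rate for L-305 is $0.33/kg.
The additional-duty order on L-305 targets Astia, not Velay; it does not apply.
Duty = 3,621 × $0.33 = $1,194.93.
Total = $1,050.79 + $0.00 + $1,194.93 = $2,245.72.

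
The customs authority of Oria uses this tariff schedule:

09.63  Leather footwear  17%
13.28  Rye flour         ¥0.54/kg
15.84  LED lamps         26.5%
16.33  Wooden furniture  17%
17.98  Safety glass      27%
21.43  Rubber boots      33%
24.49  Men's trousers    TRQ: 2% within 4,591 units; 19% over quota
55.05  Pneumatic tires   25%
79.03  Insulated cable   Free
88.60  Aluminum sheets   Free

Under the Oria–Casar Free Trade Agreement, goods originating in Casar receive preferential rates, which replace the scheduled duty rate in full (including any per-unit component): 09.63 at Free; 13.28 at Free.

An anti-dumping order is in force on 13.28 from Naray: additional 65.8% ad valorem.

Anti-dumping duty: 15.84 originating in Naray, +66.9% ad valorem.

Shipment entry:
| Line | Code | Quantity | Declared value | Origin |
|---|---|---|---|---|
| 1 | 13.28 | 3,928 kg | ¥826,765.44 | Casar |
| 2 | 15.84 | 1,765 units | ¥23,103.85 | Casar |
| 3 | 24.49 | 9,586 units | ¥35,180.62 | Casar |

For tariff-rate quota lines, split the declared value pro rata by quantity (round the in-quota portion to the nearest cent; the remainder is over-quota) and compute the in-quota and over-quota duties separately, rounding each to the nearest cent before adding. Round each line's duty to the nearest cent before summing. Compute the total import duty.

¥9,942.51

Line 1 (13.28, Casar, 3,928 kg, ¥826,765.44):
Base rate for 13.28 is ¥0.54/kg.
Origin Casar qualifies under the Oria–Casar agreement and 13.28 is covered: preferential rate Free applies instead.
The additional-duty order on 13.28 targets Naray, not Casar; it does not apply.
Duty = ¥826,765.44 × 0% = ¥0.00.
Line 2 (15.84, Casar, 1,765 units, ¥23,103.85):
Base rate for 15.84 is 26.5%.
Origin Casar is the FTA partner but 15.84 is not on the preference list; base rate stands.
The additional-duty order on 15.84 targets Naray, not Casar; it does not apply.
Duty = ¥23,103.85 × 26.5% = ¥6,122.52.
Line 3 (24.49, Casar, 9,586 units, ¥35,180.62):
Code 24.49 is under a tariff-rate quota (threshold 4,591 units). In-quota: 4,591 units at 2%; over-quota: 4,995 units at 19%.
Pro-rata value split: in-quota = ¥35,180.62 × 4,591/9,586 = ¥16,848.97; over-quota = ¥35,180.62 − ¥16,848.97 = ¥18,331.65.
In-quota duty = ¥16,848.97 × 2% = ¥336.98. Over-quota duty = ¥18,331.65 × 19% = ¥3,483.01.
Line duty = ¥336.98 + ¥3,483.01 = ¥3,819.99.
Total = ¥0.00 + ¥6,122.52 + ¥3,819.99 = ¥9,942.51.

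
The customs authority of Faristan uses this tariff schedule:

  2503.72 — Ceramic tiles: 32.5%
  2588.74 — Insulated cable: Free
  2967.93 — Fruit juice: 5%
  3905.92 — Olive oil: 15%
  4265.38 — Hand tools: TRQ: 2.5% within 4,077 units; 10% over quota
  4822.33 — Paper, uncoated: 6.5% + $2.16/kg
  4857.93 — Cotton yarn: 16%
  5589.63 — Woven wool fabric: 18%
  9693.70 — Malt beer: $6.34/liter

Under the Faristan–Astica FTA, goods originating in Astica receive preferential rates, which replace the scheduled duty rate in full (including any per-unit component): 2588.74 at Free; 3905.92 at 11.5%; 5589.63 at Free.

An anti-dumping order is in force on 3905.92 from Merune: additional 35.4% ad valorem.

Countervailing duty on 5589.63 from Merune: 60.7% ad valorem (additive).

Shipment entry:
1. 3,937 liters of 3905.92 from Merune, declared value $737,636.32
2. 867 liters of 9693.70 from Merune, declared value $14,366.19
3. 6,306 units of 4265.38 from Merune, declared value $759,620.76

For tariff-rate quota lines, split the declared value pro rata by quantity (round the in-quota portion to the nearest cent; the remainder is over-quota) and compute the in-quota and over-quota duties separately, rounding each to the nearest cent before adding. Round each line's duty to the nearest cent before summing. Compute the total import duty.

$416,393.91

Line 1 (3905.92, Merune, 3,937 liters, $737,636.32):
Base rate for 3905.92 is 15%.
3905.92 has an FTA preferential rate, but origin Merune is not Astica; base rate stands.
Additional duty on 3905.92 from Merune: +35.4%. Applied ad valorem rate: 15% + 35.4% = 50.4%.
Duty = $737,636.32 × 50.4% = $371,768.71.
Line 2 (9693.70, Merune, 867 liters, $14,366.19):
Base rate for 9693.70 is $6.34/liter.
Duty = 867 × $6.34 = $5,496.78.
Line 3 (4265.38, Merune, 6,306 units, $759,620.76):
Code 4265.38 is under a tariff-rate quota (threshold 4,077 units). In-quota: 4,077 units at 2.5%; over-quota: 2,229 units at 10%.
Pro-rata value split: in-quota = $759,620.76 × 4,077/6,306 = $491,115.42; over-quota = $759,620.76 − $491,115.42 = $268,505.34.
In-quota duty = $491,115.42 × 2.5% = $12,277.89. Over-quota duty = $268,505.34 × 10% = $26,850.53.
Line duty = $12,277.89 + $26,850.53 = $39,128.42.
Total = $371,768.71 + $5,496.78 + $39,128.42 = $416,393.91.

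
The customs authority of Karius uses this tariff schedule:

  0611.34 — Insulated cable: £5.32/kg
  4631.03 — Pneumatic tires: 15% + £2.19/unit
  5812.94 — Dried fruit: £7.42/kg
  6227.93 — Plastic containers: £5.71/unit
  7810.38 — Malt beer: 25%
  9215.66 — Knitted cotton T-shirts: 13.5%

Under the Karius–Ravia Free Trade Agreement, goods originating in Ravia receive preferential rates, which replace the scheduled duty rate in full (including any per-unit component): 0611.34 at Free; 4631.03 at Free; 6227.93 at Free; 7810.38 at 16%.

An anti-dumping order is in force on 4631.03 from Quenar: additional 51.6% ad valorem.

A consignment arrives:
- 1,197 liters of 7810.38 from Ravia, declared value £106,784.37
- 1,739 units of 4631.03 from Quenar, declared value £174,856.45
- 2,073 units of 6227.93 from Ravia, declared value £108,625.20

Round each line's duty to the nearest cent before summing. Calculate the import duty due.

£137,348.31

Line 1 (7810.38, Ravia, 1,197 liters, £106,784.37):
Base rate for 7810.38 is 25%.
Origin Ravia qualifies under the Karius–Ravia agreement and 7810.38 is covered: preferential rate 16% applies instead.
Duty = £106,784.37 × 16% = £17,085.50.
Line 2 (4631.03, Quenar, 1,739 units, £174,856.45):
Base rate for 4631.03 is 15% + £2.19/unit.
4631.03 has an FTA preferential rate, but origin Quenar is not Ravia; base rate stands.
Additional duty on 4631.03 from Quenar: +51.6%. Applied ad valorem rate: 15% + 51.6% = 66.6%.
Duty = £174,856.45 × 66.6% + 1,739 × £2.19 = £120,262.81.
Line 3 (6227.93, Ravia, 2,073 units, £108,625.20):
Base rate for 6227.93 is £5.71/unit.
Origin Ravia qualifies under the Karius–Ravia agreement and 6227.93 is covered: preferential rate Free applies instead.
Duty = £108,625.20 × 0% = £0.00.
Total = £17,085.50 + £120,262.81 + £0.00 = £137,348.31.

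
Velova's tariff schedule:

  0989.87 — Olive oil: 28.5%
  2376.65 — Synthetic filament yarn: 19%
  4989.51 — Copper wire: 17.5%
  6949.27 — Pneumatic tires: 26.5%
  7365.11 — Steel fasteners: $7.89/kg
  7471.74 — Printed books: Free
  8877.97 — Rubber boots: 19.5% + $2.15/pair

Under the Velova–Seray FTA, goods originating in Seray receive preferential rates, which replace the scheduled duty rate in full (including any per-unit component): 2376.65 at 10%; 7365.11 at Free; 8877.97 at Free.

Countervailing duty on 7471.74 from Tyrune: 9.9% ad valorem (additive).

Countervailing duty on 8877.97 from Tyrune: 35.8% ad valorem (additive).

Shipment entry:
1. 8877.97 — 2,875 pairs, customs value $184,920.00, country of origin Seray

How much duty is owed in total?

Line 1 (8877.97, Seray, 2,875 pairs, $184,920.00):
Base rate for 8877.97 is 19.5% + $2.15/pair.
Origin Seray qualifies under the Velova–Seray agreement and 8877.97 is covered: preferential rate Free applies instead.
The additional-duty order on 8877.97 targets Tyrune, not Seray; it does not apply.
Duty = $184,920.00 × 0% = $0.00.

$0.00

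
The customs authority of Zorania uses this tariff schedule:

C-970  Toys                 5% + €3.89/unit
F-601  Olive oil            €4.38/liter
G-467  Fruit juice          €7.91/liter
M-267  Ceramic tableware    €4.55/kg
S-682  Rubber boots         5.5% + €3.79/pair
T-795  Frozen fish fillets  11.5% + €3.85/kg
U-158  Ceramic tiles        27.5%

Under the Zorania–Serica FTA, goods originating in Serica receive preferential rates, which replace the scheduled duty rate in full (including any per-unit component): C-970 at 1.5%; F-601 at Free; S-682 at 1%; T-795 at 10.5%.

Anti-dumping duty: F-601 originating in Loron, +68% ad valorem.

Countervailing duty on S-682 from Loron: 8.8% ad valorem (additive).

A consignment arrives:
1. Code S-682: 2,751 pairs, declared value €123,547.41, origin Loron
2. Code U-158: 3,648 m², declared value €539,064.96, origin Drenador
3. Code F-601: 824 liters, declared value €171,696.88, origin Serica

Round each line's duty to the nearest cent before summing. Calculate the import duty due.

Line 1 (S-682, Loron, 2,751 pairs, €123,547.41):
Base rate for S-682 is 5.5% + €3.79/pair.
S-682 has an FTA preferential rate, but origin Loron is not Serica; base rate stands.
Additional duty on S-682 from Loron: +8.8%. Applied ad valorem rate: 5.5% + 8.8% = 14.3%.
Duty = €123,547.41 × 14.3% + 2,751 × €3.79 = €28,093.57.
Line 2 (U-158, Drenador, 3,648 m², €539,064.96):
Base rate for U-158 is 27.5%.
Duty = €539,064.96 × 27.5% = €148,242.86.
Line 3 (F-601, Serica, 824 liters, €171,696.88):
Base rate for F-601 is €4.38/liter.
Origin Serica qualifies under the Zorania–Serica agreement and F-601 is covered: preferential rate Free applies instead.
The additional-duty order on F-601 targets Loron, not Serica; it does not apply.
Duty = €171,696.88 × 0% = €0.00.
Total = €28,093.57 + €148,242.86 + €0.00 = €176,336.43.

€176,336.43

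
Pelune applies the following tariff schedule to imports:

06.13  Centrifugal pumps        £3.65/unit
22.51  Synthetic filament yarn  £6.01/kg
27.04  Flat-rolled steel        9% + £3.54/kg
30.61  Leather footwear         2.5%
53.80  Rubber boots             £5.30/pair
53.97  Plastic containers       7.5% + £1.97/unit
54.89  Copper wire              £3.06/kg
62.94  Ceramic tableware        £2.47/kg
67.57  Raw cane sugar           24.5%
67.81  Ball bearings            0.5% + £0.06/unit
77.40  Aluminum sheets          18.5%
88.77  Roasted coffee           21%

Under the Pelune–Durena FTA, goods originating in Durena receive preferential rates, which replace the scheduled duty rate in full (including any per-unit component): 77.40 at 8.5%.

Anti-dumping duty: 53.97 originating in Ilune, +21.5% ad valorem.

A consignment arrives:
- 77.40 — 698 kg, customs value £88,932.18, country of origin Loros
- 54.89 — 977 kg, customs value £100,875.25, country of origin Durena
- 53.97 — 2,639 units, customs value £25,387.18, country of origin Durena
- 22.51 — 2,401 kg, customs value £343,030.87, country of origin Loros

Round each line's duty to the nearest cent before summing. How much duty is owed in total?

Line 1 (77.40, Loros, 698 kg, £88,932.18):
Base rate for 77.40 is 18.5%.
77.40 has an FTA preferential rate, but origin Loros is not Durena; base rate stands.
Duty = £88,932.18 × 18.5% = £16,452.45.
Line 2 (54.89, Durena, 977 kg, £100,875.25):
Base rate for 54.89 is £3.06/kg.
Origin Durena is the FTA partner but 54.89 is not on the preference list; base rate stands.
Duty = 977 × £3.06 = £2,989.62.
Line 3 (53.97, Durena, 2,639 units, £25,387.18):
Base rate for 53.97 is 7.5% + £1.97/unit.
Origin Durena is the FTA partner but 53.97 is not on the preference list; base rate stands.
The additional-duty order on 53.97 targets Ilune, not Durena; it does not apply.
Duty = £25,387.18 × 7.5% + 2,639 × £1.97 = £7,102.87.
Line 4 (22.51, Loros, 2,401 kg, £343,030.87):
Base rate for 22.51 is £6.01/kg.
Duty = 2,401 × £6.01 = £14,430.01.
Total = £16,452.45 + £2,989.62 + £7,102.87 + £14,430.01 = £40,974.95.

£40,974.95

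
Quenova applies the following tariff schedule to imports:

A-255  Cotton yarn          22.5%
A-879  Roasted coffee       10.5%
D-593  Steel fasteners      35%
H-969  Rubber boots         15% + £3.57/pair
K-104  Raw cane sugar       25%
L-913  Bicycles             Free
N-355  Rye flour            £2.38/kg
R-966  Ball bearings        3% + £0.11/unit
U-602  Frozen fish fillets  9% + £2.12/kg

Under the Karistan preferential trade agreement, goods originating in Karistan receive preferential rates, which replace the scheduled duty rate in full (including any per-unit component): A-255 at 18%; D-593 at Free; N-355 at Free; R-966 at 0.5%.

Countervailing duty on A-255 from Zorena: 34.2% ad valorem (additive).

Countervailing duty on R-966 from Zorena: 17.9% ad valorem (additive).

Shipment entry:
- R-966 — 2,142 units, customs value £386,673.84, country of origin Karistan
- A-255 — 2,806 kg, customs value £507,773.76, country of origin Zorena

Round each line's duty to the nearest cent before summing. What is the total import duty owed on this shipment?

£289,841.09

Line 1 (R-966, Karistan, 2,142 units, £386,673.84):
Base rate for R-966 is 3% + £0.11/unit.
Origin Karistan qualifies under the Quenova–Karistan agreement and R-966 is covered: preferential rate 0.5% applies instead.
The additional-duty order on R-966 targets Zorena, not Karistan; it does not apply.
Duty = £386,673.84 × 0.5% = £1,933.37.
Line 2 (A-255, Zorena, 2,806 kg, £507,773.76):
Base rate for A-255 is 22.5%.
A-255 has an FTA preferential rate, but origin Zorena is not Karistan; base rate stands.
Additional duty on A-255 from Zorena: +34.2%. Applied ad valorem rate: 22.5% + 34.2% = 56.7%.
Duty = £507,773.76 × 56.7% = £287,907.72.
Total = £1,933.37 + £287,907.72 = £289,841.09.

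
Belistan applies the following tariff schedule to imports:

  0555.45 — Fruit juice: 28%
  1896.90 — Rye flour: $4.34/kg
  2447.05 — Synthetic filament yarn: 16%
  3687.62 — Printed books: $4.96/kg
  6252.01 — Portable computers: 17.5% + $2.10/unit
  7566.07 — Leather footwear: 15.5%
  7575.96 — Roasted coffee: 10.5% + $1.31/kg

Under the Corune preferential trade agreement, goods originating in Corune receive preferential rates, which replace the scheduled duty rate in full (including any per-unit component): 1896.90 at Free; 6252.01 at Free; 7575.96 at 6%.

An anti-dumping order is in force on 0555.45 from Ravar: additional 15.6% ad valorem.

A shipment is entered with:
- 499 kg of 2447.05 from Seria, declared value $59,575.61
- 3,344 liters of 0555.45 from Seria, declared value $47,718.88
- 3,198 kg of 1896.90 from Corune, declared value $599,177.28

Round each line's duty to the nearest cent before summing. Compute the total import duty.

Line 1 (2447.05, Seria, 499 kg, $59,575.61):
Base rate for 2447.05 is 16%.
Duty = $59,575.61 × 16% = $9,532.10.
Line 2 (0555.45, Seria, 3,344 liters, $47,718.88):
Base rate for 0555.45 is 28%.
The additional-duty order on 0555.45 targets Ravar, not Seria; it does not apply.
Duty = $47,718.88 × 28% = $13,361.29.
Line 3 (1896.90, Corune, 3,198 kg, $599,177.28):
Base rate for 1896.90 is $4.34/kg.
Origin Corune qualifies under the Belistan–Corune agreement and 1896.90 is covered: preferential rate Free applies instead.
Duty = $599,177.28 × 0% = $0.00.
Total = $9,532.10 + $13,361.29 + $0.00 = $22,893.39.

$22,893.39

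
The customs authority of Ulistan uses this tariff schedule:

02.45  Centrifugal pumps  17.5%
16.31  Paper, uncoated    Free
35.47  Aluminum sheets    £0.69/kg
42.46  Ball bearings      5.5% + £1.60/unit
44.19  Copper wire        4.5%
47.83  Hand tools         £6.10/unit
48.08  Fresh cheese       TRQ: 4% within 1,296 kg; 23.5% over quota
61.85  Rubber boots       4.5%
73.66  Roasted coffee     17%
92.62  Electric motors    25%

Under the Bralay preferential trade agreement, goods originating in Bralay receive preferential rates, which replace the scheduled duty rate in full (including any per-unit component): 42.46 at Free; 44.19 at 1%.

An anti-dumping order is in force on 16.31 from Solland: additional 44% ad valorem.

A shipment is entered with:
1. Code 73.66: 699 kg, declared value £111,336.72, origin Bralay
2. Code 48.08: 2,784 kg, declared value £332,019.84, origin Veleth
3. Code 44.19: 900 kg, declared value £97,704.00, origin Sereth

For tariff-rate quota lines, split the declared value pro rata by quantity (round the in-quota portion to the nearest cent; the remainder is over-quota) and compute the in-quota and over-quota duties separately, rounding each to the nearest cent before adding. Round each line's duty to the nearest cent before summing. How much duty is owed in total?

£71,209.20

Line 1 (73.66, Bralay, 699 kg, £111,336.72):
Base rate for 73.66 is 17%.
Origin Bralay is the FTA partner but 73.66 is not on the preference list; base rate stands.
Duty = £111,336.72 × 17% = £18,927.24.
Line 2 (48.08, Veleth, 2,784 kg, £332,019.84):
Code 48.08 is under a tariff-rate quota (threshold 1,296 kg). In-quota: 1,296 kg at 4%; over-quota: 1,488 kg at 23.5%.
Pro-rata value split: in-quota = £332,019.84 × 1,296/2,784 = £154,560.96; over-quota = £332,019.84 − £154,560.96 = £177,458.88.
In-quota duty = £154,560.96 × 4% = £6,182.44. Over-quota duty = £177,458.88 × 23.5% = £41,702.84.
Line duty = £6,182.44 + £41,702.84 = £47,885.28.
Line 3 (44.19, Sereth, 900 kg, £97,704.00):
Base rate for 44.19 is 4.5%.
44.19 has an FTA preferential rate, but origin Sereth is not Bralay; base rate stands.
Duty = £97,704.00 × 4.5% = £4,396.68.
Total = £18,927.24 + £47,885.28 + £4,396.68 = £71,209.20.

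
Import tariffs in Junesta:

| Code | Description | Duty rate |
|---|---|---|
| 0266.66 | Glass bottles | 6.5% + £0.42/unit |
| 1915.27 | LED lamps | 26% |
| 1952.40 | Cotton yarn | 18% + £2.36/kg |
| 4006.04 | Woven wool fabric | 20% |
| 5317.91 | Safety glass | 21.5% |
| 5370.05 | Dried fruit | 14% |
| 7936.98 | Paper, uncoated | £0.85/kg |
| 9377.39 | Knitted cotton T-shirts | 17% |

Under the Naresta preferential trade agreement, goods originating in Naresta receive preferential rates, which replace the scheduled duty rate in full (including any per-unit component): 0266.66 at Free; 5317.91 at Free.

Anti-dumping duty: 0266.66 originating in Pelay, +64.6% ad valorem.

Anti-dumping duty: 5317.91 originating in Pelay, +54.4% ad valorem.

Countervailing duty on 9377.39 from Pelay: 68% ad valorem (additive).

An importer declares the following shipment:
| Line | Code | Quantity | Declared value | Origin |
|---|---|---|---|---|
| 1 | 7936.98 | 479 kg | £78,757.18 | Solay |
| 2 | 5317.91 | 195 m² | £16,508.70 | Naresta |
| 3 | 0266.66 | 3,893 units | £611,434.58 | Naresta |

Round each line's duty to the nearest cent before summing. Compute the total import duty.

Line 1 (7936.98, Solay, 479 kg, £78,757.18):
Base rate for 7936.98 is £0.85/kg.
Duty = 479 × £0.85 = £407.15.
Line 2 (5317.91, Naresta, 195 m², £16,508.70):
Base rate for 5317.91 is 21.5%.
Origin Naresta qualifies under the Junesta–Naresta agreement and 5317.91 is covered: preferential rate Free applies instead.
The additional-duty order on 5317.91 targets Pelay, not Naresta; it does not apply.
Duty = £16,508.70 × 0% = £0.00.
Line 3 (0266.66, Naresta, 3,893 units, £611,434.58):
Base rate for 0266.66 is 6.5% + £0.42/unit.
Origin Naresta qualifies under the Junesta–Naresta agreement and 0266.66 is covered: preferential rate Free applies instead.
The additional-duty order on 0266.66 targets Pelay, not Naresta; it does not apply.
Duty = £611,434.58 × 0% = £0.00.
Total = £407.15 + £0.00 + £0.00 = £407.15.

£407.15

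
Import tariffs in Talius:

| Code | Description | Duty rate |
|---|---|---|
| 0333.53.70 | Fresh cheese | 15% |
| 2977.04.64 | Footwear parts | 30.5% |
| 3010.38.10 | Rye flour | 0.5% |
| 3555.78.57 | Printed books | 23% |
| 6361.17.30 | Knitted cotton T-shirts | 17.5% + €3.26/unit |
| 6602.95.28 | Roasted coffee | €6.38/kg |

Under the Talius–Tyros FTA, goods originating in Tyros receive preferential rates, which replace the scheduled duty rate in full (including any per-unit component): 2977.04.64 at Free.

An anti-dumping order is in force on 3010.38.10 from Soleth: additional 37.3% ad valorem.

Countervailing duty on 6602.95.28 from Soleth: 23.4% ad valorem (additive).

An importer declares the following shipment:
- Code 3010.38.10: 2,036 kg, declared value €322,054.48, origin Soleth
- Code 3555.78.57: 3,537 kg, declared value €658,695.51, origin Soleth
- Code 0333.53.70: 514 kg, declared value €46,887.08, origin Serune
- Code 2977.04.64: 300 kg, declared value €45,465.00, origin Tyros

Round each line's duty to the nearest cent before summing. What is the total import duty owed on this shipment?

€280,269.62

Line 1 (3010.38.10, Soleth, 2,036 kg, €322,054.48):
Base rate for 3010.38.10 is 0.5%.
Additional duty on 3010.38.10 from Soleth: +37.3%. Applied ad valorem rate: 0.5% + 37.3% = 37.8%.
Duty = €322,054.48 × 37.8% = €121,736.59.
Line 2 (3555.78.57, Soleth, 3,537 kg, €658,695.51):
Base rate for 3555.78.57 is 23%.
Duty = €658,695.51 × 23% = €151,499.97.
Line 3 (0333.53.70, Serune, 514 kg, €46,887.08):
Base rate for 0333.53.70 is 15%.
Duty = €46,887.08 × 15% = €7,033.06.
Line 4 (2977.04.64, Tyros, 300 kg, €45,465.00):
Base rate for 2977.04.64 is 30.5%.
Origin Tyros qualifies under the Talius–Tyros agreement and 2977.04.64 is covered: preferential rate Free applies instead.
Duty = €45,465.00 × 0% = €0.00.
Total = €121,736.59 + €151,499.97 + €7,033.06 + €0.00 = €280,269.62.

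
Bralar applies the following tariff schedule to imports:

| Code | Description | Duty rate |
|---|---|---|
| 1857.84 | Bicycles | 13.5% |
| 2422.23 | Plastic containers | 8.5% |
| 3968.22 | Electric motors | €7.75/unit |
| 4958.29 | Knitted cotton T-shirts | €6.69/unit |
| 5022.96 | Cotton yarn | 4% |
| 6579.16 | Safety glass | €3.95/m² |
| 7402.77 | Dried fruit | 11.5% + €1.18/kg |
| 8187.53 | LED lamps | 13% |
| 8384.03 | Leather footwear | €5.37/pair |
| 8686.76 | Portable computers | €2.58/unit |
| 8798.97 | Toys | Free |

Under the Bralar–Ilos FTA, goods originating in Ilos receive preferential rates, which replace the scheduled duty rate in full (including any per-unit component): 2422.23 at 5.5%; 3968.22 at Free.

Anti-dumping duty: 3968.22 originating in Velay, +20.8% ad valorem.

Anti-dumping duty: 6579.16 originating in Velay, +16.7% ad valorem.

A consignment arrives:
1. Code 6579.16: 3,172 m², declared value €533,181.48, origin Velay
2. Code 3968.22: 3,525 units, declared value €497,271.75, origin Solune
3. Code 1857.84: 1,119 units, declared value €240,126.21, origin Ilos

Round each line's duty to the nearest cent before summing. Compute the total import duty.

€161,306.50

Line 1 (6579.16, Velay, 3,172 m², €533,181.48):
Base rate for 6579.16 is €3.95/m².
Additional duty on 6579.16 from Velay: +16.7% ad valorem. Applied ad valorem rate = 16.7%.
Duty = €533,181.48 × 16.7% + 3,172 × €3.95 = €101,570.71.
Line 2 (3968.22, Solune, 3,525 units, €497,271.75):
Base rate for 3968.22 is €7.75/unit.
3968.22 has an FTA preferential rate, but origin Solune is not Ilos; base rate stands.
The additional-duty order on 3968.22 targets Velay, not Solune; it does not apply.
Duty = 3,525 × €7.75 = €27,318.75.
Line 3 (1857.84, Ilos, 1,119 units, €240,126.21):
Base rate for 1857.84 is 13.5%.
Origin Ilos is the FTA partner but 1857.84 is not on the preference list; base rate stands.
Duty = €240,126.21 × 13.5% = €32,417.04.
Total = €101,570.71 + €27,318.75 + €32,417.04 = €161,306.50.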